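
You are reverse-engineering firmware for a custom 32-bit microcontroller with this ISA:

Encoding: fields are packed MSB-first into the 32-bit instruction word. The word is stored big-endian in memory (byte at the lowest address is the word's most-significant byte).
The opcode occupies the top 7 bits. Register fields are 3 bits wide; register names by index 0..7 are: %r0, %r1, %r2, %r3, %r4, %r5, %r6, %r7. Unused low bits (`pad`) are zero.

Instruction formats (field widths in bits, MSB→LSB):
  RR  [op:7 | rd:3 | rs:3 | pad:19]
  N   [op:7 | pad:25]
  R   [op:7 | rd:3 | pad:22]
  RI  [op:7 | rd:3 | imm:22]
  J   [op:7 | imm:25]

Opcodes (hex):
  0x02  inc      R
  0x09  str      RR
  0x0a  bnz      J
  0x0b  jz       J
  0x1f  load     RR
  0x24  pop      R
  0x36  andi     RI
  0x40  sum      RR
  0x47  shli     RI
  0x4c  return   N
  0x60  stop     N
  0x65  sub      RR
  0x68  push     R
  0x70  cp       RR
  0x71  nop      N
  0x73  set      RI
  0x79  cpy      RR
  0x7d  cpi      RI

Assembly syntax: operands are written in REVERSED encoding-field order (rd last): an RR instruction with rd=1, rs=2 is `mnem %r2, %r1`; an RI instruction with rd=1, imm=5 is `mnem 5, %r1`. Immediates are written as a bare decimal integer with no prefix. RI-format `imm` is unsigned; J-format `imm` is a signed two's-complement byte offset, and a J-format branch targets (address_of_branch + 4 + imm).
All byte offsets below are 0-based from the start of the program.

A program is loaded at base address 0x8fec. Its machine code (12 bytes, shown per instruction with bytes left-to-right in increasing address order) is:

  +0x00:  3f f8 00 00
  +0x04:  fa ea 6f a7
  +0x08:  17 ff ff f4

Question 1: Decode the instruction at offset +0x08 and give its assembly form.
jz -12

@+08  big-endian(17 ff ff f4) = 0x17fffff4
  opcode bits[31:25]=0xb: jz/J
  imm@[24:0]=0x1fffff4 (s25→-12) ⇒ -12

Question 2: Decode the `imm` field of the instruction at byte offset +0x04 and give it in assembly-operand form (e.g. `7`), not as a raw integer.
2781095

+0x04: fa ea 6f a7 ⇒ word 0xfaea6fa7 (big)
  top 7b → 0x7d → cpi [RI]
  rd: (w>>22)&0x7=0x3 → %r3
  imm: (w>>0)&0x3fffff=0x2a6fa7 → 2781095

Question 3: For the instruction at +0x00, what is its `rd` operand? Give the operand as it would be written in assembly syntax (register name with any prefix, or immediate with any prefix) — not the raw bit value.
%r7

off 0x00: read 3f f8 00 00 as big → 0x3ff80000
  op=0x3ff80000>>25=0x1f ⇒ load (RR)
  rd@[24:22]=0x7 ⇒ %r7
  rs@[21:19]=0x7 ⇒ %r7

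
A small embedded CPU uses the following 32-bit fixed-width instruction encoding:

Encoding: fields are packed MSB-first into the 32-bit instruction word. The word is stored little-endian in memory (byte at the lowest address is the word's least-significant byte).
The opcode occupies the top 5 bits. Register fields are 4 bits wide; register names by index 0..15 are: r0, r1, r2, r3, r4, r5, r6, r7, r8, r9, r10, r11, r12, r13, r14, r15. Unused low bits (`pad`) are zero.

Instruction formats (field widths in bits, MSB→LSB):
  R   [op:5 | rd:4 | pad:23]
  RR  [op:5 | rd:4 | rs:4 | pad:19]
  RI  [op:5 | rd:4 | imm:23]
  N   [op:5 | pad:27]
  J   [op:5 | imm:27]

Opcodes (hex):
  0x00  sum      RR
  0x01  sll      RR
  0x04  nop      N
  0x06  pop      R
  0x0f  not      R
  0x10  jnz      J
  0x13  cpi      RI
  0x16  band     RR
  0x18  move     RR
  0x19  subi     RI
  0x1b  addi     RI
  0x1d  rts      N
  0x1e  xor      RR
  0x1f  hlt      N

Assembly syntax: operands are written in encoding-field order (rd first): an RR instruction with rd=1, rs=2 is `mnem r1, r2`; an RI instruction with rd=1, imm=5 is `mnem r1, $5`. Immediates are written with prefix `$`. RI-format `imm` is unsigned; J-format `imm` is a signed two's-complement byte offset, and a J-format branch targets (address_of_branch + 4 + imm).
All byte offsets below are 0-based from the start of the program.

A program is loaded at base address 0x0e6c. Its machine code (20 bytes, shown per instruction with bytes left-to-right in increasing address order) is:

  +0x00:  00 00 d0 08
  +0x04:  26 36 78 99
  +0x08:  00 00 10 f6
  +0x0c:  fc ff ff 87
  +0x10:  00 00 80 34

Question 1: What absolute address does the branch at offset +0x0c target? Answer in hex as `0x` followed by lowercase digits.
+0x0c: fc ff ff 87 ⇒ word 0x87fffffc (little)
  opcode bits[31:27]=0x10: jnz/J
  imm@[26:0]=0x7fffffc (s27→-4) ⇒ $-4
  target = base 0x0e6c + off 0x0c + 4 + imm -4 = 0x0e78

0x0e78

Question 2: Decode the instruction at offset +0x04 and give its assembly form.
cpi r2, $7878182

off 0x04: read 26 36 78 99 as little → 0x99783626
  op=0x99783626>>27=0x13 ⇒ cpi (RI)
  rd@[26:23]=0x2 ⇒ r2
  imm@[22:0]=0x783626 ⇒ $7878182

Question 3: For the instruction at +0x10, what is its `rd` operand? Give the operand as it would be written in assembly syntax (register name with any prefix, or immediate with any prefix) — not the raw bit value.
[10] 00 00 80 34 → 0x34800000
  opcode bits[31:27]=0x6: pop/R
  rd@[26:23]=0x9 ⇒ r9

r9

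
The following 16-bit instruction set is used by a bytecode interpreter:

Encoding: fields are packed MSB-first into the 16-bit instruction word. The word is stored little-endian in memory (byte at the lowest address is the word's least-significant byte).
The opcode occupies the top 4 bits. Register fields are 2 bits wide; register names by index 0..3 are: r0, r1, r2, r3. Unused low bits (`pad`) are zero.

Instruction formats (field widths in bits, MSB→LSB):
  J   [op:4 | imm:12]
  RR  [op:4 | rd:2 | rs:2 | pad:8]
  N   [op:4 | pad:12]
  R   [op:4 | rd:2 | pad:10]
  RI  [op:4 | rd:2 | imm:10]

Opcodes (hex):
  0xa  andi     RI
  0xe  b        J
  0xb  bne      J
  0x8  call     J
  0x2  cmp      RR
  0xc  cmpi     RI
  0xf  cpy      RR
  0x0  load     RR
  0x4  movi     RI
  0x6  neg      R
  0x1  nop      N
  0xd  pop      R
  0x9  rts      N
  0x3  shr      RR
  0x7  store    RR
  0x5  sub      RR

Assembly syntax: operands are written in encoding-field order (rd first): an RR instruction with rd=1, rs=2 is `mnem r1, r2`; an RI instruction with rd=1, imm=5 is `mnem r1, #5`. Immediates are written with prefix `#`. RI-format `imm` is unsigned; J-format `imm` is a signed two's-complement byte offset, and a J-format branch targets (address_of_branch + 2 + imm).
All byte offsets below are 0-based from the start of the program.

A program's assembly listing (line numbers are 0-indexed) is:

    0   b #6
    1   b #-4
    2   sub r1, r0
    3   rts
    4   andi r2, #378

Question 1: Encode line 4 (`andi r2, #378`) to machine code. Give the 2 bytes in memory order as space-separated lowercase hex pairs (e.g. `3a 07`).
L4: andi op=0xa:4|rd=2:2|imm=378:10 ⇒ 0xa97a ⇒ little 7a a9

7a a9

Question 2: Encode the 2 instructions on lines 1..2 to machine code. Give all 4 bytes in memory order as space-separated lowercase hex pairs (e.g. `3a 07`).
fc ef 00 54

line 1 (b): pack op=0xe:4|imm=-4:12 = 0xeffc; little→ fc ef
line 2 (sub): pack op=0x5:4|rd=1:2|rs=0:2|pad=0:8 = 0x5400; little→ 00 54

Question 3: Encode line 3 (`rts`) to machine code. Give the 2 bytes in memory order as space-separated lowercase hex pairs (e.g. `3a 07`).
3. rts fields op=0x9:4|pad=0:12 → word 9000h → 00 90

00 90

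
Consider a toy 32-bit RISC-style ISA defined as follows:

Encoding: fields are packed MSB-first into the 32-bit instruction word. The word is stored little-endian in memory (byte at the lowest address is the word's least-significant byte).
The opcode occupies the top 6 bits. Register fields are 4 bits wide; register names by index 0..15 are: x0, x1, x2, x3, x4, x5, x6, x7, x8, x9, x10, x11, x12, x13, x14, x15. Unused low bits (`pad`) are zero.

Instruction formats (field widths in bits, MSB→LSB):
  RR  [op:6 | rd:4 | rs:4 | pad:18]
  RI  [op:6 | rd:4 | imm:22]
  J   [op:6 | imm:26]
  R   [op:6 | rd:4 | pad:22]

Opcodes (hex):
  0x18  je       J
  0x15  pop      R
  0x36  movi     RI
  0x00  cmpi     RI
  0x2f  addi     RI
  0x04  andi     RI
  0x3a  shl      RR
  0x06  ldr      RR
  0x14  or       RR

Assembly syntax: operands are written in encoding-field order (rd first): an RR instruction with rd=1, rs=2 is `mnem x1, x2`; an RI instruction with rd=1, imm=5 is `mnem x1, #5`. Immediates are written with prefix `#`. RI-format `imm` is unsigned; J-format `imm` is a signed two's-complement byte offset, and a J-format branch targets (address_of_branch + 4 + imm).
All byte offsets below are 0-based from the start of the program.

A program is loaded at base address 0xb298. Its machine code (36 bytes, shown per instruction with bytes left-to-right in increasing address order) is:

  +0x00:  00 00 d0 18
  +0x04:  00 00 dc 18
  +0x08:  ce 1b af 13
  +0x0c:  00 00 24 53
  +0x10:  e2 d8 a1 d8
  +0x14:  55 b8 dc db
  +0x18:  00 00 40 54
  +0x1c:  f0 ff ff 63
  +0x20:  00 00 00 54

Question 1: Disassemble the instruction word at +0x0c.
or x12, x9

+0x0c: 00 00 24 53 ⇒ word 0x53240000 (little)
  opcode bits[31:26]=0x14: or/RR
  rd: (w>>22)&0xf=0xc → x12
  rs: (w>>18)&0xf=0x9 → x9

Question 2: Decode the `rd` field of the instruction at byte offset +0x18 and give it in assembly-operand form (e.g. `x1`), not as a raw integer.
[18] 00 00 40 54 → 0x54400000
  top 6b → 0x15 → pop [R]
  [25:22] rd=1 = x1

x1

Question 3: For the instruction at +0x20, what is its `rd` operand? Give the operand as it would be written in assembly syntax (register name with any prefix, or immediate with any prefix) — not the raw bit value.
x0

[20] 00 00 00 54 → 0x54000000
  opcode bits[31:26]=0x15: pop/R
  rd: (w>>22)&0xf=0x0 → x0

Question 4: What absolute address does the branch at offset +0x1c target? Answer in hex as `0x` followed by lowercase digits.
0xb2a8

@+1c  little-endian(f0 ff ff 63) = 0x63fffff0
  opcode bits[31:26]=0x18: je/J
  [25:0] imm=67108848 (s26→-16) = #-16
  target = base 0xb298 + off 0x1c + 4 + imm -16 = 0xb2a8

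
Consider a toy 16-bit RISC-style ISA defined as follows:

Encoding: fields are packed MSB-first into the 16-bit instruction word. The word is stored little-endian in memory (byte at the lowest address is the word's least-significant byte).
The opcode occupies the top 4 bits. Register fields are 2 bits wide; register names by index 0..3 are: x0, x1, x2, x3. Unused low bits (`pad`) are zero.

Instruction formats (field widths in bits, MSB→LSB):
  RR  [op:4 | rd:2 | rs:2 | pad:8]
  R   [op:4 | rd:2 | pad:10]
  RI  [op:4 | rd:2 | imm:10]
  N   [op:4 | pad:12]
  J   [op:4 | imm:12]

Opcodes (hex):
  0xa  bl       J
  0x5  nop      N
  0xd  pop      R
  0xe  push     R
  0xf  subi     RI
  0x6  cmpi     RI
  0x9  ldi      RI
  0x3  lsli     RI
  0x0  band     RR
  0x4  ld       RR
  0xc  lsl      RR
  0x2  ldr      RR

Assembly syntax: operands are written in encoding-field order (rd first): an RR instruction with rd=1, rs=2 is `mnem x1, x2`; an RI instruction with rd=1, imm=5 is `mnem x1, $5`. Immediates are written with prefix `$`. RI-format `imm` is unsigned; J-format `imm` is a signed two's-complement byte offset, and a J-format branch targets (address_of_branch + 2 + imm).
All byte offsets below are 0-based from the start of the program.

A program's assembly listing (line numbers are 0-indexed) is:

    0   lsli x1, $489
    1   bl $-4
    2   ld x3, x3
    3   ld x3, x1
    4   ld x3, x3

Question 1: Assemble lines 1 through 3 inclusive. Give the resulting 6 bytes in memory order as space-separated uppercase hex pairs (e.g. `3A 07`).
FC AF 00 4F 00 4D

1. bl fields op=0xa:4|imm=-4:12 → word affch → fc af
2. ld fields op=0x4:4|rd=3:2|rs=3:2|pad=0:8 → word 4f00h → 00 4f
3. ld fields op=0x4:4|rd=3:2|rs=1:2|pad=0:8 → word 4d00h → 00 4d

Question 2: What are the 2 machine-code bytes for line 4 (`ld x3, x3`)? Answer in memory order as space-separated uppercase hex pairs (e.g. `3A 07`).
line 4 (ld): pack op=0x4:4|rd=3:2|rs=3:2|pad=0:8 = 0x4f00; little→ 00 4f

00 4F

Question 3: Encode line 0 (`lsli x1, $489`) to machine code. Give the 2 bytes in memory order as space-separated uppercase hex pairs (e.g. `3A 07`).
E9 35

line 0 (lsli): pack op=0x3:4|rd=1:2|imm=489:10 = 0x35e9; little→ e9 35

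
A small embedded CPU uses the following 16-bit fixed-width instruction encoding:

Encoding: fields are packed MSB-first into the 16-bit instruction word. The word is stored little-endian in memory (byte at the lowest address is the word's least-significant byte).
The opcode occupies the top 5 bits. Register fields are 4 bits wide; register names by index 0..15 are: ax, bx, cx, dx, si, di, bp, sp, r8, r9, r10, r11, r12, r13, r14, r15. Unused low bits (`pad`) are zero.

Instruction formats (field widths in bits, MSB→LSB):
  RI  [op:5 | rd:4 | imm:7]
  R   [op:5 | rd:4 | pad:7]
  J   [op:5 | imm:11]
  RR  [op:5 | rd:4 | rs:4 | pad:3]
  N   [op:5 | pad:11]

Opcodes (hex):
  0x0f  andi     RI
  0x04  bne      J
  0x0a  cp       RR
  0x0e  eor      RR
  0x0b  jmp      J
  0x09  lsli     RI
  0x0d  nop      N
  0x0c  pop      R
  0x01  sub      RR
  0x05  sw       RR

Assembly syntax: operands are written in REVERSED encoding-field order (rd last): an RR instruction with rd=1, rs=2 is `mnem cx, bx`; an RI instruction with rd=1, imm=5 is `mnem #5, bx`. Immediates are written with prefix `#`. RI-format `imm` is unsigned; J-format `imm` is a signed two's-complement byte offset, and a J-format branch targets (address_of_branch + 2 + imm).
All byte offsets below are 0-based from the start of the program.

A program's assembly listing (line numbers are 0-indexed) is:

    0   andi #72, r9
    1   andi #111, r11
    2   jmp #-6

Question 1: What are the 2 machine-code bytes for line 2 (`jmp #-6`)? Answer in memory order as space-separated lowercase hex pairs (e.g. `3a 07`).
fa 5f

line 2 (jmp): pack op=0xb:5|imm=-6:11 = 0x5ffa; little→ fa 5f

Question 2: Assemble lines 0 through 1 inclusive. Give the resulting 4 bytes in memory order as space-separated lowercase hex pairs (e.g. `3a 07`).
0. andi fields op=0xf:5|rd=9:4|imm=72:7 → word 7cc8h → c8 7c
1. andi fields op=0xf:5|rd=11:4|imm=111:7 → word 7defh → ef 7d

c8 7c ef 7d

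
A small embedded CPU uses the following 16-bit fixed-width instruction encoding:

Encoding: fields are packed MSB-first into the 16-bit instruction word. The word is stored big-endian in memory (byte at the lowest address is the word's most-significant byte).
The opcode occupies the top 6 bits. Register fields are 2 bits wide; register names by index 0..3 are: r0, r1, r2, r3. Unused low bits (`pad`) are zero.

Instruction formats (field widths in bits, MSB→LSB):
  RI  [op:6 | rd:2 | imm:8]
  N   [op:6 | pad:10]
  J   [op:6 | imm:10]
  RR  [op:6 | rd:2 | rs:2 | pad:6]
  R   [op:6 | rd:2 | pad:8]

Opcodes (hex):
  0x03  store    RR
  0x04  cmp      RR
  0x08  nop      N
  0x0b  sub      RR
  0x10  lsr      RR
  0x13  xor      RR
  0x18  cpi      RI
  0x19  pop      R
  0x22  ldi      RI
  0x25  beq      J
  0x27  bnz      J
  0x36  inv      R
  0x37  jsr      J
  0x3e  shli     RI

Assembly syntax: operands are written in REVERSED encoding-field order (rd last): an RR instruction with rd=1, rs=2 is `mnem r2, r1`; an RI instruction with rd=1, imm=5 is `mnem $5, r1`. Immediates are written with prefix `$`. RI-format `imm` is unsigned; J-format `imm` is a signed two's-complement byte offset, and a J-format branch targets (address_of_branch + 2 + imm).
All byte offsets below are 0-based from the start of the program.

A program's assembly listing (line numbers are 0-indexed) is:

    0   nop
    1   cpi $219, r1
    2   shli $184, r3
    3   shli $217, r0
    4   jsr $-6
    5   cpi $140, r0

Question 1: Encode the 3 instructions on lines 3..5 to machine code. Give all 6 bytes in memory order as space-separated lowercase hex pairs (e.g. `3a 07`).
3. shli fields op=0x3e:6|rd=0:2|imm=217:8 → word f8d9h → f8 d9
4. jsr fields op=0x37:6|imm=-6:10 → word dffah → df fa
5. cpi fields op=0x18:6|rd=0:2|imm=140:8 → word 608ch → 60 8c

f8 d9 df fa 60 8c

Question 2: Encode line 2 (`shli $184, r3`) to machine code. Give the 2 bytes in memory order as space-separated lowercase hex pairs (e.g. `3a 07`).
L2: shli op=0x3e:6|rd=3:2|imm=184:8 ⇒ 0xfbb8 ⇒ big fb b8

fb b8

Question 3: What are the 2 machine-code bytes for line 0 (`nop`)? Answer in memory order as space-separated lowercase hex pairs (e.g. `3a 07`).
L0: nop op=0x8:6|pad=0:10 ⇒ 0x2000 ⇒ big 20 00

20 00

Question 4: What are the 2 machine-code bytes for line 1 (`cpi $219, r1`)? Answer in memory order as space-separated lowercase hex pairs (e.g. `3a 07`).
61 db

L1: cpi op=0x18:6|rd=1:2|imm=219:8 ⇒ 0x61db ⇒ big 61 db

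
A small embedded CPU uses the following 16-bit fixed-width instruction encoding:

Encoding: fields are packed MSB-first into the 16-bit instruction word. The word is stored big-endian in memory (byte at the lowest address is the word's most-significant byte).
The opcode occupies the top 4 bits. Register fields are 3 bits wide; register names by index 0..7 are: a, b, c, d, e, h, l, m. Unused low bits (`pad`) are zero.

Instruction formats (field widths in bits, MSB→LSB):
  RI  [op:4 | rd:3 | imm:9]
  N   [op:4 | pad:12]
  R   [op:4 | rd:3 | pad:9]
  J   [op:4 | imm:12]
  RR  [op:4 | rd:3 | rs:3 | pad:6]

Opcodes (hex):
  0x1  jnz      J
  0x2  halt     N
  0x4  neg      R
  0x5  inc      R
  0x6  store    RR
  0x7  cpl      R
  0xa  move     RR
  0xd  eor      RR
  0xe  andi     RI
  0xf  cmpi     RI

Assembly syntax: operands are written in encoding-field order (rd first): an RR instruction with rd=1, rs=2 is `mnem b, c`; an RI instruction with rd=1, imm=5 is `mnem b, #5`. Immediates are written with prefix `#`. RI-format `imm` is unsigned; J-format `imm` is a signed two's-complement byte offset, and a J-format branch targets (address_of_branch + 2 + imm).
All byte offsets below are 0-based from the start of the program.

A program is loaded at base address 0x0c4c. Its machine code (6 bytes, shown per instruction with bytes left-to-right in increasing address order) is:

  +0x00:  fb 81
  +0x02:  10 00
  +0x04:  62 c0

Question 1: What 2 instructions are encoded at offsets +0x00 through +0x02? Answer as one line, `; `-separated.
+0x00: fb 81 ⇒ word 0xfb81 (big)
  top 4b → 0xf → cmpi [RI]
  [11:9] rd=5 = h
  [8:0] imm=385 = #385
+0x02: 10 00 ⇒ word 0x1000 (big)
  top 4b → 0x1 → jnz [J]
  [11:0] imm=0 = #0

cmpi h, #385; jnz #0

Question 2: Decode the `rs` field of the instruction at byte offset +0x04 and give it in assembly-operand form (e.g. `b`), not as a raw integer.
+0x04: 62 c0 ⇒ word 0x62c0 (big)
  op=0x62c0>>12=0x6 ⇒ store (RR)
  [11:9] rd=1 = b
  [8:6] rs=3 = d

d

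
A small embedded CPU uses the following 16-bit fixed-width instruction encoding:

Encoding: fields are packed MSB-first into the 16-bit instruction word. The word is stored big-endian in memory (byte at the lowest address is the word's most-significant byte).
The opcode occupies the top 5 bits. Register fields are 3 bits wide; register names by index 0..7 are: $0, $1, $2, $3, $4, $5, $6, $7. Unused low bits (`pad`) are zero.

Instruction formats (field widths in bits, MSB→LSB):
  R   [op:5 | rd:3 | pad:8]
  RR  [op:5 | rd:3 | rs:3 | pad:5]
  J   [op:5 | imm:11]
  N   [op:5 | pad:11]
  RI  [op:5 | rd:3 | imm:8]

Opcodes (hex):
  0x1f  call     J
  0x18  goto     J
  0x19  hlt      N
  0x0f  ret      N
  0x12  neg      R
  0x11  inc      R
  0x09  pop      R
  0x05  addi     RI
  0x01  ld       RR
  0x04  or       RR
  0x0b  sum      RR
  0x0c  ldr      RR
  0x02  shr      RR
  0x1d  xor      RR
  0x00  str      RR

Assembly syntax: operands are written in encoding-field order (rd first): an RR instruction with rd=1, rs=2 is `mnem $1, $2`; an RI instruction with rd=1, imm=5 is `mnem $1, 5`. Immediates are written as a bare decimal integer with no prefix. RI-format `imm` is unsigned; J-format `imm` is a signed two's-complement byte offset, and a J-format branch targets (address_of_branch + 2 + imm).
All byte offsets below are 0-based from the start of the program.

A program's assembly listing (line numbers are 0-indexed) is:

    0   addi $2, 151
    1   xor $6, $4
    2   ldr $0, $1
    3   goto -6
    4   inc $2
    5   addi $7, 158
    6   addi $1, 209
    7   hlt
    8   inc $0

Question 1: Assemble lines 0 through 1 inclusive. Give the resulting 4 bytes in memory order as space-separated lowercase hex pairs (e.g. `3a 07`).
2a 97 ee 80

L0: addi op=0x5:5|rd=2:3|imm=151:8 ⇒ 0x2a97 ⇒ big 2a 97
L1: xor op=0x1d:5|rd=6:3|rs=4:3|pad=0:5 ⇒ 0xee80 ⇒ big ee 80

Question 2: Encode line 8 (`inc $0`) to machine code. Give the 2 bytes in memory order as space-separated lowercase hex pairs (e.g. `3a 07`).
88 00

8. inc fields op=0x11:5|rd=0:3|pad=0:8 → word 8800h → 88 00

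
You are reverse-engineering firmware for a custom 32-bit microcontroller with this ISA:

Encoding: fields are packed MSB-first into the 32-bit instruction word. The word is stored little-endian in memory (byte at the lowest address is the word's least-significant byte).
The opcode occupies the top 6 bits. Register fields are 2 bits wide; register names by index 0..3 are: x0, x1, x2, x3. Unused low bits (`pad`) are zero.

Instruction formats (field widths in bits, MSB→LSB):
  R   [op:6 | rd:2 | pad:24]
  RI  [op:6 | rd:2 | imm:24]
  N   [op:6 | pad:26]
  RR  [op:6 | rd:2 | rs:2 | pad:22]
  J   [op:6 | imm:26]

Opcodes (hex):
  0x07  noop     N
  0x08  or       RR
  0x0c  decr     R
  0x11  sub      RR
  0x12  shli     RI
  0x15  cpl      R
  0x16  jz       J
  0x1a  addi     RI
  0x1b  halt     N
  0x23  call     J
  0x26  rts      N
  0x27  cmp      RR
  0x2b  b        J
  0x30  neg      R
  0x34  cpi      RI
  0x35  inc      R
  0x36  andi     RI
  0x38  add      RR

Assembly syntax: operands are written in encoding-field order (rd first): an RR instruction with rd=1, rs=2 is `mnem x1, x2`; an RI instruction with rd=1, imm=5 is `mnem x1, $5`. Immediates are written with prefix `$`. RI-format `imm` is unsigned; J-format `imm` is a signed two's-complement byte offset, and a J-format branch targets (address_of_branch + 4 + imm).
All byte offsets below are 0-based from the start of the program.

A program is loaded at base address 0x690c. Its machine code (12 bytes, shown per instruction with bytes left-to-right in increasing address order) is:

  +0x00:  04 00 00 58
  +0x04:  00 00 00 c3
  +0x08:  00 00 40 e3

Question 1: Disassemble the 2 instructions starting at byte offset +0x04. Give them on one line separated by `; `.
[04] 00 00 00 c3 → 0xc3000000
  top 6b → 0x30 → neg [R]
  rd@[25:24]=0x3 ⇒ x3
[08] 00 00 40 e3 → 0xe3400000
  top 6b → 0x38 → add [RR]
  rd@[25:24]=0x3 ⇒ x3
  rs@[23:22]=0x1 ⇒ x1

neg x3; add x3, x1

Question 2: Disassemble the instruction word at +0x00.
jz $4

[00] 04 00 00 58 → 0x58000004
  top 6b → 0x16 → jz [J]
  imm: (w>>0)&0x3ffffff=0x4 → $4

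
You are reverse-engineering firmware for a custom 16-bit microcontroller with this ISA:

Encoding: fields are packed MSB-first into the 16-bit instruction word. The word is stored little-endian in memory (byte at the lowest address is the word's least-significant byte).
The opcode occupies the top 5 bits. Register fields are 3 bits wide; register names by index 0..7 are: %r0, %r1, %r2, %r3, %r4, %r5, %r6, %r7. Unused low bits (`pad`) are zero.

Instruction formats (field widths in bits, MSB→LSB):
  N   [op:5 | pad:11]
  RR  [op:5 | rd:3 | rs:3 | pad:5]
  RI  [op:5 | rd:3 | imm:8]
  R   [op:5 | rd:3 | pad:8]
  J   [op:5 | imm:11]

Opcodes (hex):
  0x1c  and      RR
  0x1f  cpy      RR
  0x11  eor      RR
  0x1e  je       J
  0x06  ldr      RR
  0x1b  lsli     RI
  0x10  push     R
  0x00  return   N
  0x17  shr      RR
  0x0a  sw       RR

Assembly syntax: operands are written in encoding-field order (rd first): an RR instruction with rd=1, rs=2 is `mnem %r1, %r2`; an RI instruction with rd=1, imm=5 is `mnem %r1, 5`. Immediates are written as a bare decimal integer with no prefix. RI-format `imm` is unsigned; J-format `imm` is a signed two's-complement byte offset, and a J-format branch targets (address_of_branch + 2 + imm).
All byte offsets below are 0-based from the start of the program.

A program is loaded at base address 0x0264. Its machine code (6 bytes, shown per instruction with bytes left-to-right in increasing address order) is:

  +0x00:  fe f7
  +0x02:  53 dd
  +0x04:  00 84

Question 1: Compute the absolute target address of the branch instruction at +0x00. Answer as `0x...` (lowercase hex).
+0x00: fe f7 ⇒ word 0xf7fe (little)
  op=0xf7fe>>11=0x1e ⇒ je (J)
  [10:0] imm=2046 (s11→-2) = -2
  target = base 0x0264 + off 0x00 + 2 + imm -2 = 0x0264

0x0264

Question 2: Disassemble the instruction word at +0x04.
push %r4

off 0x04: read 00 84 as little → 0x8400
  top 5b → 0x10 → push [R]
  [10:8] rd=4 = %r4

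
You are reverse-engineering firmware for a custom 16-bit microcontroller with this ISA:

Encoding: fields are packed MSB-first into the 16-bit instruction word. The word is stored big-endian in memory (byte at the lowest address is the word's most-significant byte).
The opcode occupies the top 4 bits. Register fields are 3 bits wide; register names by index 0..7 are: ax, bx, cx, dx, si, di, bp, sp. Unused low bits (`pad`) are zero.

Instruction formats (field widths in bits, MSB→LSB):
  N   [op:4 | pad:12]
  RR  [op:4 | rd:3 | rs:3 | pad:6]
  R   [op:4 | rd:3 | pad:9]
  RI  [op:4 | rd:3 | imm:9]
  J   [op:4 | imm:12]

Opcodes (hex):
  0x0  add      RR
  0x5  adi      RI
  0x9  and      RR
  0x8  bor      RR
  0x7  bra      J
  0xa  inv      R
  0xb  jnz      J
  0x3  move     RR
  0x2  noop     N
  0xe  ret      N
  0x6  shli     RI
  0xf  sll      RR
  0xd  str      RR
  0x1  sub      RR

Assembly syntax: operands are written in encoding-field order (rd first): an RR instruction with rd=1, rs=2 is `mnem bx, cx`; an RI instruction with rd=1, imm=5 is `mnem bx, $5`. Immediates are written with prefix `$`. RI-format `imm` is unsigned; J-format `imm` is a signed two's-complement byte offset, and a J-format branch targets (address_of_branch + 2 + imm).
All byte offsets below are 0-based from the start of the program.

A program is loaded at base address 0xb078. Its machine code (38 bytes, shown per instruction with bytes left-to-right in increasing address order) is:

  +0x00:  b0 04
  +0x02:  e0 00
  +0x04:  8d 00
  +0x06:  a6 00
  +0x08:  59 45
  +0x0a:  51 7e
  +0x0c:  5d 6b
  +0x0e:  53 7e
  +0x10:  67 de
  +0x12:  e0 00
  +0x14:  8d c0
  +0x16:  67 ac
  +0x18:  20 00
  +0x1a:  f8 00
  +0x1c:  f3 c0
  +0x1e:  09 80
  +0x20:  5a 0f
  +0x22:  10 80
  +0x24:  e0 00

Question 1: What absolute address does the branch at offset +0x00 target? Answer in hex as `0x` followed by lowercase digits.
0xb07e

+0x00: b0 04 ⇒ word 0xb004 (big)
  opcode bits[15:12]=0xb: jnz/J
  imm: (w>>0)&0xfff=0x4 → $4
  target = base 0xb078 + off 0x00 + 2 + imm 4 = 0xb07e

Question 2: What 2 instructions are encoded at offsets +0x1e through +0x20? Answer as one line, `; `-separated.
+0x1e: 09 80 ⇒ word 0x0980 (big)
  opcode bits[15:12]=0x0: add/RR
  rd@[11:9]=0x4 ⇒ si
  rs@[8:6]=0x6 ⇒ bp
+0x20: 5a 0f ⇒ word 0x5a0f (big)
  opcode bits[15:12]=0x5: adi/RI
  rd@[11:9]=0x5 ⇒ di
  imm@[8:0]=0xf ⇒ $15

add si, bp; adi di, $15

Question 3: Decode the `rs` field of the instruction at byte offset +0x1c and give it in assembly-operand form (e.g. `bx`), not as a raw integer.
sp

off 0x1c: read f3 c0 as big → 0xf3c0
  op=0xf3c0>>12=0xf ⇒ sll (RR)
  rd: (w>>9)&0x7=0x1 → bx
  rs: (w>>6)&0x7=0x7 → sp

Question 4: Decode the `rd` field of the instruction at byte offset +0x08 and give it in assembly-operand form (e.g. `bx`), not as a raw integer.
+0x08: 59 45 ⇒ word 0x5945 (big)
  top 4b → 0x5 → adi [RI]
  [11:9] rd=4 = si
  [8:0] imm=325 = $325

si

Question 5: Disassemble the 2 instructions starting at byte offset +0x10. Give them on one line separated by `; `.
off 0x10: read 67 de as big → 0x67de
  top 4b → 0x6 → shli [RI]
  rd: (w>>9)&0x7=0x3 → dx
  imm: (w>>0)&0x1ff=0x1de → $478
off 0x12: read e0 00 as big → 0xe000
  top 4b → 0xe → ret [N]

shli dx, $478; ret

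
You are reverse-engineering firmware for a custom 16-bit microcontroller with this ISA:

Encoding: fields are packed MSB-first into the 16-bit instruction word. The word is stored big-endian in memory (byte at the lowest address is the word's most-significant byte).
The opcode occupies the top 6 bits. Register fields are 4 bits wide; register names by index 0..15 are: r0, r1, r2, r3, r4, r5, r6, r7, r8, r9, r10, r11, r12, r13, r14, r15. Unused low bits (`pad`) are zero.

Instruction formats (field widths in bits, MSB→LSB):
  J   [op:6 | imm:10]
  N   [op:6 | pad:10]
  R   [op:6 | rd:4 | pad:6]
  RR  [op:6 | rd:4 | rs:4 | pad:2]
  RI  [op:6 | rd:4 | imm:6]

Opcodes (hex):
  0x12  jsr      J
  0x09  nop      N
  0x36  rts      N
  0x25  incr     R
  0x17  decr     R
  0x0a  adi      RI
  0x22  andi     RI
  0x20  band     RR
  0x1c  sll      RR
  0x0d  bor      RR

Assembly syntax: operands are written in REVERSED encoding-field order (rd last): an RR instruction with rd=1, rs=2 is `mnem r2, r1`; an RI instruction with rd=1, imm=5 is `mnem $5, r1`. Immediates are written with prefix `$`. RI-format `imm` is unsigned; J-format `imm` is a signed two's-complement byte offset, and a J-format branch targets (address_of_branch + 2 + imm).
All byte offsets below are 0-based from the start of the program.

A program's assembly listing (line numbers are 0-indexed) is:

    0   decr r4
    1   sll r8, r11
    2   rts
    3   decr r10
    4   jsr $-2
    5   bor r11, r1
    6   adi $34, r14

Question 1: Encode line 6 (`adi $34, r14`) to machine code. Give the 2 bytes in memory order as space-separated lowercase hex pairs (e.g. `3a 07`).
line 6 (adi): pack op=0xa:6|rd=14:4|imm=34:6 = 0x2ba2; big→ 2b a2

2b a2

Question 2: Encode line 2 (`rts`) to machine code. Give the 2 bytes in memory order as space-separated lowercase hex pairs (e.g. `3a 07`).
d8 00

2. rts fields op=0x36:6|pad=0:10 → word d800h → d8 00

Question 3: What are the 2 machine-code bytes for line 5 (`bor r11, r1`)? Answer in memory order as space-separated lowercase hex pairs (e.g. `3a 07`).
5. bor fields op=0xd:6|rd=1:4|rs=11:4|pad=0:2 → word 346ch → 34 6c

34 6c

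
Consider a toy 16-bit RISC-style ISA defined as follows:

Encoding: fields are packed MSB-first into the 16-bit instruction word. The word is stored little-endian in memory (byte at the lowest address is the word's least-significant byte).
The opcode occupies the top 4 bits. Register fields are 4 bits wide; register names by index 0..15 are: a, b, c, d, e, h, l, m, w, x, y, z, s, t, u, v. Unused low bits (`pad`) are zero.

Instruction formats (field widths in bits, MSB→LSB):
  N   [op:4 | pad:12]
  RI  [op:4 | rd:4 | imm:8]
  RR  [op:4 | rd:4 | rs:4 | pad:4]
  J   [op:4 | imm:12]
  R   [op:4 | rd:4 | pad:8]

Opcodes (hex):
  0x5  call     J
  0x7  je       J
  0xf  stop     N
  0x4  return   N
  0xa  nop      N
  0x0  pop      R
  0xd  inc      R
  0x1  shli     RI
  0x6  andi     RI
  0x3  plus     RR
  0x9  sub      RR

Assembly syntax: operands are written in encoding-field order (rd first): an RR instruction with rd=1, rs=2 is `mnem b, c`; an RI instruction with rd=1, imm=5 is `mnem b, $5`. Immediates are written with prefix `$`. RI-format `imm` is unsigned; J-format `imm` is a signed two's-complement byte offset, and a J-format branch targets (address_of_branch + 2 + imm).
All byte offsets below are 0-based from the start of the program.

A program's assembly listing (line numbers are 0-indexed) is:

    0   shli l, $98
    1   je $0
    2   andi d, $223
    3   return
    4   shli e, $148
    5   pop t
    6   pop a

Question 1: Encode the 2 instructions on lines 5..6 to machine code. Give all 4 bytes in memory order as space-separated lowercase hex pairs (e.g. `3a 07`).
L5: pop op=0x0:4|rd=13:4|pad=0:8 ⇒ 0x0d00 ⇒ little 00 0d
L6: pop op=0x0:4|rd=0:4|pad=0:8 ⇒ 0x0000 ⇒ little 00 00

00 0d 00 00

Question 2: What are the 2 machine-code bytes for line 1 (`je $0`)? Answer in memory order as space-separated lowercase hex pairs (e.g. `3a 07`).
line 1 (je): pack op=0x7:4|imm=0:12 = 0x7000; little→ 00 70

00 70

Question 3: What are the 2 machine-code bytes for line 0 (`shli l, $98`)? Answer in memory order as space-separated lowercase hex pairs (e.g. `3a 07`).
62 16

line 0 (shli): pack op=0x1:4|rd=6:4|imm=98:8 = 0x1662; little→ 62 16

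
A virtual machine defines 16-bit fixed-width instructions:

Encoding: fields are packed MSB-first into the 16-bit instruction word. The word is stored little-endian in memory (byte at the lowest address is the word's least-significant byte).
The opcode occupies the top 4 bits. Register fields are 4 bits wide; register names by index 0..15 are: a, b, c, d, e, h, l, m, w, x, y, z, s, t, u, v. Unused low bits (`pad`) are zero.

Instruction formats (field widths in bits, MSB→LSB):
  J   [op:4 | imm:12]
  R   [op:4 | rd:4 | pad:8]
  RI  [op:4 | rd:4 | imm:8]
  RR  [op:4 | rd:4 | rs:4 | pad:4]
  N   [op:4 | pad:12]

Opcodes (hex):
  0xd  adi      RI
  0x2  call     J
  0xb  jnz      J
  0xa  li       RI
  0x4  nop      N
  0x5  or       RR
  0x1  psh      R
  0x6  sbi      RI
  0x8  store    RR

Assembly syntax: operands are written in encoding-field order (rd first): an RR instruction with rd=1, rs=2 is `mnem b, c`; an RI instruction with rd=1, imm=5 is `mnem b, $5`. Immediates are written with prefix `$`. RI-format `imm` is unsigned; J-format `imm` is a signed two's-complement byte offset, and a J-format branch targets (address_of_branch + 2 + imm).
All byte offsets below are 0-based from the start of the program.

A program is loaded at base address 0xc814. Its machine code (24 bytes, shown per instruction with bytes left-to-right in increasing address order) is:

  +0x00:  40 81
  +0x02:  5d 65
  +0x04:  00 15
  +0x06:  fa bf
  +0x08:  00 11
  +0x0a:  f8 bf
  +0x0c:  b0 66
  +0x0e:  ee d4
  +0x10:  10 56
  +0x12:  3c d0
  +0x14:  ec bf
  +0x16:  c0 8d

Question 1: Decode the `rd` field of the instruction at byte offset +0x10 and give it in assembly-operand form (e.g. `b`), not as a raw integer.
l

+0x10: 10 56 ⇒ word 0x5610 (little)
  top 4b → 0x5 → or [RR]
  rd: (w>>8)&0xf=0x6 → l
  rs: (w>>4)&0xf=0x1 → b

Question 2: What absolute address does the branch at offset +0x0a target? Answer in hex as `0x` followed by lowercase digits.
[0a] f8 bf → 0xbff8
  opcode bits[15:12]=0xb: jnz/J
  imm@[11:0]=0xff8 (s12→-8) ⇒ $-8
  target = base 0xc814 + off 0x0a + 2 + imm -8 = 0xc818

0xc818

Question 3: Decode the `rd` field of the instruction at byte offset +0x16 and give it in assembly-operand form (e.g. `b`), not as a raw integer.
[16] c0 8d → 0x8dc0
  op=0x8dc0>>12=0x8 ⇒ store (RR)
  rd@[11:8]=0xd ⇒ t
  rs@[7:4]=0xc ⇒ s

t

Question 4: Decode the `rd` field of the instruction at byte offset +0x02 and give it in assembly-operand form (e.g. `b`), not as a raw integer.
h

@+02  little-endian(5d 65) = 0x655d
  opcode bits[15:12]=0x6: sbi/RI
  [11:8] rd=5 = h
  [7:0] imm=93 = $93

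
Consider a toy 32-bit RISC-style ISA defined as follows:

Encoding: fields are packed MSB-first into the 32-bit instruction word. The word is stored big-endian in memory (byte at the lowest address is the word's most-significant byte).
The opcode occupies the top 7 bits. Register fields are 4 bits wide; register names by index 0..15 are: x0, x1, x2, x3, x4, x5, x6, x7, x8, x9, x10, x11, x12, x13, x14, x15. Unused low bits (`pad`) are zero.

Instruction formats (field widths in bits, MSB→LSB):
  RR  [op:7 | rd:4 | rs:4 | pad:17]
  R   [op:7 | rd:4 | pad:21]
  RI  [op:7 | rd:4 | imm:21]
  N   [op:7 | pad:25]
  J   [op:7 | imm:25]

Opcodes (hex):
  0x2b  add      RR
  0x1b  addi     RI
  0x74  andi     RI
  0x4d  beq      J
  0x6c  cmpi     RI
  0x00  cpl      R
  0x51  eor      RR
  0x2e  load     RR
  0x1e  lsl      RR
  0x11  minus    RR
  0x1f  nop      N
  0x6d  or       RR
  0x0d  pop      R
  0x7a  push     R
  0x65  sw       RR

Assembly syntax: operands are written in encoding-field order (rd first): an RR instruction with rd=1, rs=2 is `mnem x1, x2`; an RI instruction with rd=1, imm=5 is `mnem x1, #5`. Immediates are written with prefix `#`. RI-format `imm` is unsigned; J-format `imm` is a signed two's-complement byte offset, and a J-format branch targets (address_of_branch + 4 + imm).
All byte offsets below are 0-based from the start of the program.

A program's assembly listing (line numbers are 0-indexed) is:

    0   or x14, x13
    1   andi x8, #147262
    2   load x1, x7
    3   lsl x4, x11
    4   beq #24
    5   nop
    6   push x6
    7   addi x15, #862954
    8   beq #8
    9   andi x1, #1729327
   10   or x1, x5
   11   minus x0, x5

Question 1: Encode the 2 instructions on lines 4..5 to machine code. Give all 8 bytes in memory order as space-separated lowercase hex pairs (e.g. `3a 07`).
L4: beq op=0x4d:7|imm=24:25 ⇒ 0x9a000018 ⇒ big 9a 00 00 18
L5: nop op=0x1f:7|pad=0:25 ⇒ 0x3e000000 ⇒ big 3e 00 00 00

9a 00 00 18 3e 00 00 00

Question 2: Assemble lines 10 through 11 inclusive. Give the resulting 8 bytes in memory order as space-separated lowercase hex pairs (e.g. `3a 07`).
line 10 (or): pack op=0x6d:7|rd=1:4|rs=5:4|pad=0:17 = 0xda2a0000; big→ da 2a 00 00
line 11 (minus): pack op=0x11:7|rd=0:4|rs=5:4|pad=0:17 = 0x220a0000; big→ 22 0a 00 00

da 2a 00 00 22 0a 00 00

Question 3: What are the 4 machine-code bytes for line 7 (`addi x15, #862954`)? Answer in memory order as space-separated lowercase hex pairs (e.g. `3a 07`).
37 ed 2a ea

L7: addi op=0x1b:7|rd=15:4|imm=862954:21 ⇒ 0x37ed2aea ⇒ big 37 ed 2a ea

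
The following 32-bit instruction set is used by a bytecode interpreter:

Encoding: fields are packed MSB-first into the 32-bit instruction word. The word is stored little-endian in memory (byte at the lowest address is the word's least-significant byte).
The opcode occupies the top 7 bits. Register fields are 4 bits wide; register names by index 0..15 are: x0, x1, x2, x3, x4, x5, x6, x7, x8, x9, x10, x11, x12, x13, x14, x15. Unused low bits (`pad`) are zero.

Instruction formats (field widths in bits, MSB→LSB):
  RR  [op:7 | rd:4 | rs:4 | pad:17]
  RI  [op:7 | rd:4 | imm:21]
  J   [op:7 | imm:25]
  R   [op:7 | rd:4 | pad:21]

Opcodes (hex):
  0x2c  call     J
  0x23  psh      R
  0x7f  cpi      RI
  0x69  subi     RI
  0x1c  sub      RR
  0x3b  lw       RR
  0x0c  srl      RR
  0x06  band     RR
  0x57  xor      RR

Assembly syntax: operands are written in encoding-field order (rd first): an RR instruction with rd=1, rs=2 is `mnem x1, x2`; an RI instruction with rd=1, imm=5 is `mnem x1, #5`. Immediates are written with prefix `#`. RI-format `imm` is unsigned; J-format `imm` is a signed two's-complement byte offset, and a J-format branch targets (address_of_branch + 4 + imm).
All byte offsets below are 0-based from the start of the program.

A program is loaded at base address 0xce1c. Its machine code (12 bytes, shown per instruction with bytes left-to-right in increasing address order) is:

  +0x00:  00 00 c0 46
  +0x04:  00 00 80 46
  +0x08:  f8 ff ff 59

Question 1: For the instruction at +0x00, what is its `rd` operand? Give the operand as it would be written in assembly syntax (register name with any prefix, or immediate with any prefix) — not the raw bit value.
x6

+0x00: 00 00 c0 46 ⇒ word 0x46c00000 (little)
  top 7b → 0x23 → psh [R]
  [24:21] rd=6 = x6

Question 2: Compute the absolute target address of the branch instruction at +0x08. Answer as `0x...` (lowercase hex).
0xce20

@+08  little-endian(f8 ff ff 59) = 0x59fffff8
  op=0x59fffff8>>25=0x2c ⇒ call (J)
  imm@[24:0]=0x1fffff8 (s25→-8) ⇒ #-8
  target = base 0xce1c + off 0x08 + 4 + imm -8 = 0xce20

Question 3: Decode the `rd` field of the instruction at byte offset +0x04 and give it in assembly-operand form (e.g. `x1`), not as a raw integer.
+0x04: 00 00 80 46 ⇒ word 0x46800000 (little)
  opcode bits[31:25]=0x23: psh/R
  [24:21] rd=4 = x4

x4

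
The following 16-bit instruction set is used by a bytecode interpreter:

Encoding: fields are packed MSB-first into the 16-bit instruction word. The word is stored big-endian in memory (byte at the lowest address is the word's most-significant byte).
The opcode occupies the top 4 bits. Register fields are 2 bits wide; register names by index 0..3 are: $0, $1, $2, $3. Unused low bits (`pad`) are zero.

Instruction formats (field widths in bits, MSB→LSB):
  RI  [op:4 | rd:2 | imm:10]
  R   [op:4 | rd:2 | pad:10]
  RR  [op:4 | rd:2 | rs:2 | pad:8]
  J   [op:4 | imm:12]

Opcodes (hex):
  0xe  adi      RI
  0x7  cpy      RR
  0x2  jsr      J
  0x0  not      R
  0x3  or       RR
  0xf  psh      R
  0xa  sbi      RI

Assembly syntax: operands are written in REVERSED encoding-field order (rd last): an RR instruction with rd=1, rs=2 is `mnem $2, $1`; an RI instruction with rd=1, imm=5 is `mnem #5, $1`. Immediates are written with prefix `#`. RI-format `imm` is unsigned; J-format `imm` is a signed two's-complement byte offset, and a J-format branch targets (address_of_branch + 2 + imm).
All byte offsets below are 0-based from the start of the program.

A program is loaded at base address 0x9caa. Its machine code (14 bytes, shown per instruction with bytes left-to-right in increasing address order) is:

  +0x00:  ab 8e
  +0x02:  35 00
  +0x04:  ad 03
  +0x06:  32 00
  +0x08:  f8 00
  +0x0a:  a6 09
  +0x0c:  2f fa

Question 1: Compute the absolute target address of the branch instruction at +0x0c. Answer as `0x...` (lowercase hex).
0x9cb2

@+0c  big-endian(2f fa) = 0x2ffa
  opcode bits[15:12]=0x2: jsr/J
  imm: (w>>0)&0xfff=0xffa (s12→-6) → #-6
  target = base 0x9caa + off 0x0c + 2 + imm -6 = 0x9cb2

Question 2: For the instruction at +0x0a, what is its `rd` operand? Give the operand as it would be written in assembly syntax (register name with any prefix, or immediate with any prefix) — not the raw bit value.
[0a] a6 09 → 0xa609
  top 4b → 0xa → sbi [RI]
  rd: (w>>10)&0x3=0x1 → $1
  imm: (w>>0)&0x3ff=0x209 → #521

$1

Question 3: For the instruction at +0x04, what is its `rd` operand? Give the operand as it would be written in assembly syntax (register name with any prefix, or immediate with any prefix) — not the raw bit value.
+0x04: ad 03 ⇒ word 0xad03 (big)
  opcode bits[15:12]=0xa: sbi/RI
  rd: (w>>10)&0x3=0x3 → $3
  imm: (w>>0)&0x3ff=0x103 → #259

$3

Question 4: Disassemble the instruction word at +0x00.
sbi #910, $2

[00] ab 8e → 0xab8e
  opcode bits[15:12]=0xa: sbi/RI
  rd: (w>>10)&0x3=0x2 → $2
  imm: (w>>0)&0x3ff=0x38e → #910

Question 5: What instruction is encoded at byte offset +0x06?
@+06  big-endian(32 00) = 0x3200
  top 4b → 0x3 → or [RR]
  rd@[11:10]=0x0 ⇒ $0
  rs@[9:8]=0x2 ⇒ $2

or $2, $0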